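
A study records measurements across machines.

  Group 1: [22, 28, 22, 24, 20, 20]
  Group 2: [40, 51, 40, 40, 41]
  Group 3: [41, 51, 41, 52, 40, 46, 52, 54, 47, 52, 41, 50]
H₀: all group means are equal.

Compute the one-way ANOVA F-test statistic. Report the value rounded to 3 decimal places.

test statistic = 55.333

Group means [22.67, 42.40, 47.25], grand mean 39.783
SSB = Σnᵢ(x̄ᵢ−x̄)² = 2461.130; SSW = ΣΣ(x−x̄ᵢ)² = 444.783
MSB = 2461.130/2 = 1230.5649; MSW = 444.783/20 = 22.2392
F = MSB/MSW = 55.3332
df = (2, 20)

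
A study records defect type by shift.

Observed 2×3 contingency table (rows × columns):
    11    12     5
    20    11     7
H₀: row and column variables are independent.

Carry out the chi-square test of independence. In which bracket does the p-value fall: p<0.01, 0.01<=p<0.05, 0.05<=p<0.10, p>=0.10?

Row totals [28, 38], col totals [31, 23, 12], n=66
χ² = (11−13.15)²/13.15 + (12−9.76)²/9.76 + (5−5.09)²/5.09 + (20−17.85)²/17.85 + (11−13.24)²/13.24 + (7−6.91)²/6.91 = 1.5092
df = 2
p-value (upper-tail) = 0.47020
→ bracket: p>=0.10

p-value bracket: p>=0.10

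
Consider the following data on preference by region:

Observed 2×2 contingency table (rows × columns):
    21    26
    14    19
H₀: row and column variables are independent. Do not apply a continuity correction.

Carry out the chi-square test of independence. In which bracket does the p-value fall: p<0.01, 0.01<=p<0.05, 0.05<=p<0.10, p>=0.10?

Row totals [47, 33], col totals [35, 45], n=80
χ² = (21−20.56)²/20.56 + (26−26.44)²/26.44 + (14−14.44)²/14.44 + (19−18.56)²/18.56 = 0.0401
df = 1
p-value (upper-tail) = 0.84125
→ bracket: p>=0.10

p-value bracket: p>=0.10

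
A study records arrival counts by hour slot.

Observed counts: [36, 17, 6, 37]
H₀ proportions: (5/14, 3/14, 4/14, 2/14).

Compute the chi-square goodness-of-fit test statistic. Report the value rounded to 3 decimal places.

test statistic = 56.984

n = 96; E_i = n·p_i = [34.29, 20.57, 27.43, 13.71]
χ² = (36−34.29)²/34.29 + (17−20.57)²/20.57 + (6−27.43)²/27.43 + (37−13.71)²/13.71 = 56.9840
df = 3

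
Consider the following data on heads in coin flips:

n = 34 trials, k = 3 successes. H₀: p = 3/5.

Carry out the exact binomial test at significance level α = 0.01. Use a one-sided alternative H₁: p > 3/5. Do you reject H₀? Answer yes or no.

Exact binomial: n=34, k=3, p₀=3/5=0.6000
P(X≥3) from Σ C(n,i)·p₀^i·(1−p₀)^(n−i)
p-value (one-sided, H₁ greater) = 1.00000
At α=0.01: p ≥ α → fail to reject H₀

reject H₀: no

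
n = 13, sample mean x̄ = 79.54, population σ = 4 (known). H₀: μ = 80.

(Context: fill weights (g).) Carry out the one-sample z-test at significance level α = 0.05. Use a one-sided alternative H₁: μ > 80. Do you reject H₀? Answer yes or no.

SE = σ/√n = 4/√13 = 1.1094
z = (x̄−μ₀)/SE = (79.54−80)/1.1094 = -0.4146
p-value (one-sided, H₁ greater) = 0.66080
At α=0.05: p ≥ α → fail to reject H₀

reject H₀: no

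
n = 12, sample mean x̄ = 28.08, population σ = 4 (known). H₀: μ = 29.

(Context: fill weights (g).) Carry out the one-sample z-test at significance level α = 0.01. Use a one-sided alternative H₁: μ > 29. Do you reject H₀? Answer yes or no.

reject H₀: no

SE = σ/√n = 4/√12 = 1.1547
z = (x̄−μ₀)/SE = (28.08−29)/1.1547 = -0.7967
p-value (one-sided, H₁ greater) = 0.78720
At α=0.01: p ≥ α → fail to reject H₀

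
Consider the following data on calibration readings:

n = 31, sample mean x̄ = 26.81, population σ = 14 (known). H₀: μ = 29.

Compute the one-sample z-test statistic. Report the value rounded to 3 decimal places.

SE = σ/√n = 14/√31 = 2.5145
z = (x̄−μ₀)/SE = (26.81−29)/2.5145 = -0.8710

test statistic = -0.871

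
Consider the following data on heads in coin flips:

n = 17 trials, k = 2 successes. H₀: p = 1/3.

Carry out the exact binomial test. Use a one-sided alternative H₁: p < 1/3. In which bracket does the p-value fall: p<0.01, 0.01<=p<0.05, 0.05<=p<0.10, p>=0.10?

p-value bracket: 0.01<=p<0.05

Exact binomial: n=17, k=2, p₀=1/3=0.3333
P(X≤2) from Σ C(n,i)·p₀^i·(1−p₀)^(n−i)
p-value (one-sided, H₁ less) = 0.04415
→ bracket: 0.01<=p<0.05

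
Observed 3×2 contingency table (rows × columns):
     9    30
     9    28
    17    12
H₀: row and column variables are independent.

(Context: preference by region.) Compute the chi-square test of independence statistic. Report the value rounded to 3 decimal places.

Row totals [39, 37, 29], col totals [35, 70], n=105
χ² = (9−13.00)²/13.00 + (30−26.00)²/26.00 + (9−12.33)²/12.33 + (28−24.67)²/24.67 + (17−9.67)²/9.67 + (12−19.33)²/19.33 = 11.5423
df = 2

test statistic = 11.542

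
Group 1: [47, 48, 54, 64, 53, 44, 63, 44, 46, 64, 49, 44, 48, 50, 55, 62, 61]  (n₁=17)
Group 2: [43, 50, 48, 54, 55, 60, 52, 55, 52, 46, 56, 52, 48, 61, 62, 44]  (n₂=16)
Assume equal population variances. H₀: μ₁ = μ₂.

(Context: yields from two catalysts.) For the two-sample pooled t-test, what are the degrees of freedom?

degrees of freedom = 31

df = n₁ + n₂ − 2 = 17 + 16 − 2 = 31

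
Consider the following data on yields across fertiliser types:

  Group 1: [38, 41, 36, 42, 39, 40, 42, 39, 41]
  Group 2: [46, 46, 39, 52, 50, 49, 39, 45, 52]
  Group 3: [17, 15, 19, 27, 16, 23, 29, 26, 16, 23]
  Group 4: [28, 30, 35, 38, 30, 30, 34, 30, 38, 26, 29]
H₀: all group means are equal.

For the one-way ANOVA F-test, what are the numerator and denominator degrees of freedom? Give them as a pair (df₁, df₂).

k = 4 groups, N = 39 total
df = (k−1, N−k) = (4−1, 39−4) = (3, 35)

degrees of freedom = [3, 35]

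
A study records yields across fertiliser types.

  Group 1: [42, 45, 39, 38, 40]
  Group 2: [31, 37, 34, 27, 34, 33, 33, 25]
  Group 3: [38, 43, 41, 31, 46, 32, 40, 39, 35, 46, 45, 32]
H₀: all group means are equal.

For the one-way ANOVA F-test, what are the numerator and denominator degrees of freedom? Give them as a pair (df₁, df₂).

k = 3 groups, N = 25 total
df = (k−1, N−k) = (3−1, 25−3) = (2, 22)

degrees of freedom = [2, 22]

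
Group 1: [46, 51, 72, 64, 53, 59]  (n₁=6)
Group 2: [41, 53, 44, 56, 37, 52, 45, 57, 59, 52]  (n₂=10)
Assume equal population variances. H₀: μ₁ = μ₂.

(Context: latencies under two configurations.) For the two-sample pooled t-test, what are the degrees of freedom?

df = n₁ + n₂ − 2 = 6 + 10 − 2 = 14

degrees of freedom = 14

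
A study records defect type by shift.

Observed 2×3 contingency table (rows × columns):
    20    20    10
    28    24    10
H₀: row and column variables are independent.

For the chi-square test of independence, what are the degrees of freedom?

df = (r−1)(c−1) = (2−1)·(3−1) = 2

degrees of freedom = 2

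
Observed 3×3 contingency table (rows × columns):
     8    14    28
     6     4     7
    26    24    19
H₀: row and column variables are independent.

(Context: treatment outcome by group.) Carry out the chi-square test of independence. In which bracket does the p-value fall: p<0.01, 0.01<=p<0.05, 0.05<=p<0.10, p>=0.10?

p-value bracket: 0.01<=p<0.05

Row totals [50, 17, 69], col totals [40, 42, 54], n=136
χ² = (8−14.71)²/14.71 + (14−15.44)²/15.44 + (28−19.85)²/19.85 + (6−5.00)²/5.00 + (4−5.25)²/5.25 + (7−6.75)²/6.75 + (26−20.29)²/20.29 + (24−21.31)²/21.31 + (19−27.40)²/27.40 = 11.5604
df = 4
p-value (upper-tail) = 0.02094
→ bracket: 0.01<=p<0.05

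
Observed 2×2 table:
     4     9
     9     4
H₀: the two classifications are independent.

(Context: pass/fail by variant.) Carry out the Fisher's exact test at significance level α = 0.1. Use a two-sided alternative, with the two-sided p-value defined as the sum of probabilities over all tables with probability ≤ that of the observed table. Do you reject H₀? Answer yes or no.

Margins: r₁=13, r₂=13, c₁=13, c₂=13, n=26
p_obs = C(13,4)·C(13,9)/C(26,13); sum pmf over tables with pmf ≤ p_obs
p-value (two-sided) = 0.11524
At α=0.1: p ≥ α → fail to reject H₀

reject H₀: no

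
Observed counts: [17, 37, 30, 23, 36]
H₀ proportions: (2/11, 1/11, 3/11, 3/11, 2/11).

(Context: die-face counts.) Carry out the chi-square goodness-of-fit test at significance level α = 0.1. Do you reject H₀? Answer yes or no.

reject H₀: yes

n = 143; E_i = n·p_i = [26.00, 13.00, 39.00, 39.00, 26.00]
χ² = (17−26.00)²/26.00 + (37−13.00)²/13.00 + (30−39.00)²/39.00 + (23−39.00)²/39.00 + (36−26.00)²/26.00 = 59.9103
df = 4
p-value (upper-tail) = 0.00000
At α=0.1: p < α → reject H₀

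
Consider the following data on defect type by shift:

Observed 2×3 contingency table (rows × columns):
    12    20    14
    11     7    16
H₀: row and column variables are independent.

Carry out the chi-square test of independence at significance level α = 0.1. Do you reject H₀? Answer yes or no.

Row totals [46, 34], col totals [23, 27, 30], n=80
χ² = (12−13.22)²/13.22 + (20−15.53)²/15.53 + (14−17.25)²/17.25 + (11−9.78)²/9.78 + (7−11.47)²/11.47 + (16−12.75)²/12.75 = 4.7428
df = 2
p-value (upper-tail) = 0.09335
At α=0.1: p < α → reject H₀

reject H₀: yes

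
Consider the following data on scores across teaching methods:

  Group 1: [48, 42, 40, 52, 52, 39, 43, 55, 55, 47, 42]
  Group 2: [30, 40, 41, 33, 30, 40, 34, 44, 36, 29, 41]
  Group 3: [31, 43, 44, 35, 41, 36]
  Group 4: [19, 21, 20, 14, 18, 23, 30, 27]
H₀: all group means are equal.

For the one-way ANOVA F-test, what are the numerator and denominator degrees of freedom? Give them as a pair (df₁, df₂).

degrees of freedom = [3, 32]

k = 4 groups, N = 36 total
df = (k−1, N−k) = (4−1, 36−4) = (3, 32)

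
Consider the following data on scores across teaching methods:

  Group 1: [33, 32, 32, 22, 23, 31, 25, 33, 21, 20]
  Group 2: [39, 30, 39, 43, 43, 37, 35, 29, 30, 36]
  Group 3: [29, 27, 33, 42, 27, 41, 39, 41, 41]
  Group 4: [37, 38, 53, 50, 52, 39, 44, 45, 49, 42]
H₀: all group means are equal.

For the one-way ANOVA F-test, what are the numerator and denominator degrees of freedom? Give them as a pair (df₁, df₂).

k = 4 groups, N = 39 total
df = (k−1, N−k) = (4−1, 39−4) = (3, 35)

degrees of freedom = [3, 35]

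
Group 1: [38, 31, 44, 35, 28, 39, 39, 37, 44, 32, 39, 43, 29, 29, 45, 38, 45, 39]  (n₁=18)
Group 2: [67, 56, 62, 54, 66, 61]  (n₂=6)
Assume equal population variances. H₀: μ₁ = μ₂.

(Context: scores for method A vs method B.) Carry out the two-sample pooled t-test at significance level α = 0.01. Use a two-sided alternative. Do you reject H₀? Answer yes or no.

reject H₀: yes

x̄₁=37.444, s₁=5.690, n₁=18
x̄₂=61.000, s₂=5.215, n₂=6
s_p² = [17·5.690² + 5·5.215²]/22 = 31.2020
SE = √(s_p²·(1/18+1/6)) = 2.6332
t = (37.444−61.000)/2.6332 = -8.9456
df = 22
p-value (two-sided) = 0.00000
At α=0.01: p < α → reject H₀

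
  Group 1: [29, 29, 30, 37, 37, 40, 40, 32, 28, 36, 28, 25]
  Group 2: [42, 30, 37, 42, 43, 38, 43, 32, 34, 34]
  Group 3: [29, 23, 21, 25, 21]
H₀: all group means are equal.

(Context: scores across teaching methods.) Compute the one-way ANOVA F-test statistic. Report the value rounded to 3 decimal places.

Group means [32.58, 37.50, 23.80], grand mean 32.778
SSB = Σnᵢ(x̄ᵢ−x̄)² = 626.450; SSW = ΣΣ(x−x̄ᵢ)² = 550.217
MSB = 626.450/2 = 313.2250; MSW = 550.217/24 = 22.9257
F = MSB/MSW = 13.6626
df = (2, 24)

test statistic = 13.663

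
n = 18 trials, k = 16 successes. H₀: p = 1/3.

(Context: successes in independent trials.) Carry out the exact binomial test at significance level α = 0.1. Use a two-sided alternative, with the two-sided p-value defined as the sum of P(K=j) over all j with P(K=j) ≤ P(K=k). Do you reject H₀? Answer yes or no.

Exact binomial: n=18, k=16, p₀=1/3=0.3333
P(X=j) = C(n,j)·p₀^j·(1−p₀)^(n−j); p = Σ P(X=j) over j with P(X=j) ≤ P(X=16)
p-value (two-sided) = 0.00000
At α=0.1: p < α → reject H₀

reject H₀: yes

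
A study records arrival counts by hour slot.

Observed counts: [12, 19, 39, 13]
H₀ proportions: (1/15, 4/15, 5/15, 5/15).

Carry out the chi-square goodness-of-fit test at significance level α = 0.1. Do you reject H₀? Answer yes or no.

n = 83; E_i = n·p_i = [5.53, 22.13, 27.67, 27.67]
χ² = (12−5.53)²/5.53 + (19−22.13)²/22.13 + (39−27.67)²/27.67 + (13−27.67)²/27.67 = 20.4187
df = 3
p-value (upper-tail) = 0.00014
At α=0.1: p < α → reject H₀

reject H₀: yes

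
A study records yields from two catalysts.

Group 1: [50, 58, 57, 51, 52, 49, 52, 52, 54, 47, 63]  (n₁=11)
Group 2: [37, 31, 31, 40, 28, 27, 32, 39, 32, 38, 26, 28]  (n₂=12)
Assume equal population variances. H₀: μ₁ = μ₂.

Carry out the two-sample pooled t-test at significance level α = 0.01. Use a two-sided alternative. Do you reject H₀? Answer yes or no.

reject H₀: yes

x̄₁=53.182, s₁=4.579, n₁=11
x̄₂=32.417, s₂=4.926, n₂=12
s_p² = [10·4.579² + 11·4.926²]/21 = 22.6930
SE = √(s_p²·(1/11+1/12)) = 1.9885
t = (53.182−32.417)/1.9885 = 10.4427
df = 21
p-value (two-sided) = 0.00000
At α=0.01: p < α → reject H₀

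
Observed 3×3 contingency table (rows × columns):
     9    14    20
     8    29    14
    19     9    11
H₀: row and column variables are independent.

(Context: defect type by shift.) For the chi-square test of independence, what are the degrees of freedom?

df = (r−1)(c−1) = (3−1)·(3−1) = 4

degrees of freedom = 4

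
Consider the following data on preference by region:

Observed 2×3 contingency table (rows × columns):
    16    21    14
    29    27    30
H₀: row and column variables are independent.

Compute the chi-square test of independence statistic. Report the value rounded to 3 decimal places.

Row totals [51, 86], col totals [45, 48, 44], n=137
χ² = (16−16.75)²/16.75 + (21−17.87)²/17.87 + (14−16.38)²/16.38 + (29−28.25)²/28.25 + (27−30.13)²/30.13 + (30−27.62)²/27.62 = 1.4786
df = 2

test statistic = 1.479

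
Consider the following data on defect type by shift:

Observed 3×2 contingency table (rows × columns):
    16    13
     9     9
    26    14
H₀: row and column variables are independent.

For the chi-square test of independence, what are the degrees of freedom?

degrees of freedom = 2

df = (r−1)(c−1) = (3−1)·(2−1) = 2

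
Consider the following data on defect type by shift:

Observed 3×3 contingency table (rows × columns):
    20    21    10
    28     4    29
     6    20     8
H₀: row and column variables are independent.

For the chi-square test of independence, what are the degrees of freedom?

degrees of freedom = 4

df = (r−1)(c−1) = (3−1)·(3−1) = 4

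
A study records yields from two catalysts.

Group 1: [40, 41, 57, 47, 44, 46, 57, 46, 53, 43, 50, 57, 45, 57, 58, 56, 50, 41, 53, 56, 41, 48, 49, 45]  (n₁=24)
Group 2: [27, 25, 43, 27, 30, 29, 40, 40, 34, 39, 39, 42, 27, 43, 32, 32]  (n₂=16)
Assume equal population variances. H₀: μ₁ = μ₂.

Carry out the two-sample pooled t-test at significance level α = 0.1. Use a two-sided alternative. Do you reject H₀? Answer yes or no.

x̄₁=49.167, s₁=6.105, n₁=24
x̄₂=34.312, s₂=6.447, n₂=16
s_p² = [23·6.105² + 15·6.447²]/38 = 38.9677
SE = √(s_p²·(1/24+1/16)) = 2.0147
t = (49.167−34.312)/2.0147 = 7.3728
df = 38
p-value (two-sided) = 0.00000
At α=0.1: p < α → reject H₀

reject H₀: yes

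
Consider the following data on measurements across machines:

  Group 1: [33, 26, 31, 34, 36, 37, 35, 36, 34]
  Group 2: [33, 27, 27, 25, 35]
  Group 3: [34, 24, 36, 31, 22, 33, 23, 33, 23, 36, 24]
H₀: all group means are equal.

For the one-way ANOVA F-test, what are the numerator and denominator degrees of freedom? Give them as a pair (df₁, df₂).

k = 3 groups, N = 25 total
df = (k−1, N−k) = (3−1, 25−3) = (2, 22)

degrees of freedom = [2, 22]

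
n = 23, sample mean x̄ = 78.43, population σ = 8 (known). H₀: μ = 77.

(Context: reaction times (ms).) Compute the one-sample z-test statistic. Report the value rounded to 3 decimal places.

test statistic = 0.857

SE = σ/√n = 8/√23 = 1.6681
z = (x̄−μ₀)/SE = (78.43−77)/1.6681 = 0.8573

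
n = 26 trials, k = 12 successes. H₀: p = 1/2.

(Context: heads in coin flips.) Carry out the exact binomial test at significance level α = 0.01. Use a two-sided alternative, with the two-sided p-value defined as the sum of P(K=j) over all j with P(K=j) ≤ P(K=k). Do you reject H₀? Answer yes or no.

reject H₀: no

Exact binomial: n=26, k=12, p₀=1/2=0.5000
P(X=j) = C(n,j)·p₀^j·(1−p₀)^(n−j); p = Σ P(X=j) over j with P(X=j) ≤ P(X=12)
p-value (two-sided) = 0.84502
At α=0.01: p ≥ α → fail to reject H₀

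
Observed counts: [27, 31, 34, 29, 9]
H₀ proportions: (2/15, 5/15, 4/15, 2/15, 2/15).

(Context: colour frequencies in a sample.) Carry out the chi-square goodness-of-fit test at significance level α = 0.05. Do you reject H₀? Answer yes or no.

reject H₀: yes

n = 130; E_i = n·p_i = [17.33, 43.33, 34.67, 17.33, 17.33]
χ² = (27−17.33)²/17.33 + (31−43.33)²/43.33 + (34−34.67)²/34.67 + (29−17.33)²/17.33 + (9−17.33)²/17.33 = 20.7731
df = 4
p-value (upper-tail) = 0.00035
At α=0.05: p < α → reject H₀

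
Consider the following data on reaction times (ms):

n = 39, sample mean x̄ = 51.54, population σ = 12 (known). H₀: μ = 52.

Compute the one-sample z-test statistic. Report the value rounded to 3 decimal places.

SE = σ/√n = 12/√39 = 1.9215
z = (x̄−μ₀)/SE = (51.54−52)/1.9215 = -0.2394

test statistic = -0.239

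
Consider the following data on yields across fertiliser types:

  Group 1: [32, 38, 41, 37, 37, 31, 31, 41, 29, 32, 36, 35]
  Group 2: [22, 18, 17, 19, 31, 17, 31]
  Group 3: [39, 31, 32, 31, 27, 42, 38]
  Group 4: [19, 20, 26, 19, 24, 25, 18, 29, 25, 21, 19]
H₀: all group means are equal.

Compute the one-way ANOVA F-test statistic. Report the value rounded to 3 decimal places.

test statistic = 22.077

Group means [35.00, 22.14, 34.29, 22.27], grand mean 28.649
SSB = Σnᵢ(x̄ᵢ−x̄)² = 1449.965; SSW = ΣΣ(x−x̄ᵢ)² = 722.468
MSB = 1449.965/3 = 483.3216; MSW = 722.468/33 = 21.8930
F = MSB/MSW = 22.0766
df = (3, 33)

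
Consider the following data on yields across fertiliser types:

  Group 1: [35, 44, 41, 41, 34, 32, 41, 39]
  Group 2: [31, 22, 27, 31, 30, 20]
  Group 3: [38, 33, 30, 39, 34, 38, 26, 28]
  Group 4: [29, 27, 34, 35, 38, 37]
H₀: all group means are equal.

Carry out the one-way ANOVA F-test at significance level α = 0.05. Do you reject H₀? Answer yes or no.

reject H₀: yes

Group means [38.38, 26.83, 33.25, 33.33], grand mean 33.357
SSB = Σnᵢ(x̄ᵢ−x̄)² = 456.887; SSW = ΣΣ(x−x̄ᵢ)² = 505.542
MSB = 456.887/3 = 152.2956; MSW = 505.542/24 = 21.0642
F = MSB/MSW = 7.2301
df = (3, 24)
p-value (upper-tail) = 0.00128
At α=0.05: p < α → reject H₀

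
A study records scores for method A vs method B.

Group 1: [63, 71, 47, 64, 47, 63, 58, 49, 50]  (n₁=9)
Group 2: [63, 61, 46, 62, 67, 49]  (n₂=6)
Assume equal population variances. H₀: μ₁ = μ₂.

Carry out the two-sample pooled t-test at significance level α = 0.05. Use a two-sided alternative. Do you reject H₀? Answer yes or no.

x̄₁=56.889, s₁=8.880, n₁=9
x̄₂=58.000, s₂=8.438, n₂=6
s_p² = [8·8.880² + 5·8.438²]/13 = 75.9145
SE = √(s_p²·(1/9+1/6)) = 4.5921
t = (56.889−58.000)/4.5921 = -0.2420
df = 13
p-value (two-sided) = 0.81259
At α=0.05: p ≥ α → fail to reject H₀

reject H₀: no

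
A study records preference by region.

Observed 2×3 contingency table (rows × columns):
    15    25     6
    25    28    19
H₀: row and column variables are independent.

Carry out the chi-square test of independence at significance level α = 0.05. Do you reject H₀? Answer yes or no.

Row totals [46, 72], col totals [40, 53, 25], n=118
χ² = (15−15.59)²/15.59 + (25−20.66)²/20.66 + (6−9.75)²/9.75 + (25−24.41)²/24.41 + (28−32.34)²/32.34 + (19−15.25)²/15.25 = 3.8898
df = 2
p-value (upper-tail) = 0.14300
At α=0.05: p ≥ α → fail to reject H₀

reject H₀: no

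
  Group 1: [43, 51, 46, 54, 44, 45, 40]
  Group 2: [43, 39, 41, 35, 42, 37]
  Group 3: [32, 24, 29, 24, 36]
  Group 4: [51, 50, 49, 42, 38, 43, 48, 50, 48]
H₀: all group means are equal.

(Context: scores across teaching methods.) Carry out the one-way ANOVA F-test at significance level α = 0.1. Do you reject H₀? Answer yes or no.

Group means [46.14, 39.50, 29.00, 46.56], grand mean 41.630
SSB = Σnᵢ(x̄ᵢ−x̄)² = 1185.717; SSW = ΣΣ(x−x̄ᵢ)² = 454.579
MSB = 1185.717/3 = 395.2390; MSW = 454.579/23 = 19.7643
F = MSB/MSW = 19.9976
df = (3, 23)
p-value (upper-tail) = 0.00000
At α=0.1: p < α → reject H₀

reject H₀: yes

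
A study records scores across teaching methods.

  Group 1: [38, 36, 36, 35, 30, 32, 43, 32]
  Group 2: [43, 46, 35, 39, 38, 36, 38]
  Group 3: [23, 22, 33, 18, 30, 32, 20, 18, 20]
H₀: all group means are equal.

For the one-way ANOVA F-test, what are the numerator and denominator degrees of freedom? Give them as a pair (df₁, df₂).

k = 3 groups, N = 24 total
df = (k−1, N−k) = (3−1, 24−3) = (2, 21)

degrees of freedom = [2, 21]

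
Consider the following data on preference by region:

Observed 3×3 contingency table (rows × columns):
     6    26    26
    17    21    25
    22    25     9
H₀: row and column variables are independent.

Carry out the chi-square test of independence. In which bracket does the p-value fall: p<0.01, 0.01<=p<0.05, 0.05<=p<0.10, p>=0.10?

Row totals [58, 63, 56], col totals [45, 72, 60], n=177
χ² = (6−14.75)²/14.75 + (26−23.59)²/23.59 + (26−19.66)²/19.66 + (17−16.02)²/16.02 + (21−25.63)²/25.63 + (25−21.36)²/21.36 + (22−14.24)²/14.24 + (25−22.78)²/22.78 + (9−18.98)²/18.98 = 18.6930
df = 4
p-value (upper-tail) = 0.00090
→ bracket: p<0.01

p-value bracket: p<0.01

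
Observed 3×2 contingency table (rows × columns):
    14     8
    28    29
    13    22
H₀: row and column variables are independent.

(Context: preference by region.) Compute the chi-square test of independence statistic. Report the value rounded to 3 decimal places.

test statistic = 3.833

Row totals [22, 57, 35], col totals [55, 59], n=114
χ² = (14−10.61)²/10.61 + (8−11.39)²/11.39 + (28−27.50)²/27.50 + (29−29.50)²/29.50 + (13−16.89)²/16.89 + (22−18.11)²/18.11 = 3.8326
df = 2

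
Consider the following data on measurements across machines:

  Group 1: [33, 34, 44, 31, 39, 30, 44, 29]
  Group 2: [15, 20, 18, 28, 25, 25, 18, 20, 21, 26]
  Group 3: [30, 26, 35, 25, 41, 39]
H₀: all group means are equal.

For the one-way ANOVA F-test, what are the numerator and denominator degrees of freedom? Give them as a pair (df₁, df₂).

k = 3 groups, N = 24 total
df = (k−1, N−k) = (3−1, 24−3) = (2, 21)

degrees of freedom = [2, 21]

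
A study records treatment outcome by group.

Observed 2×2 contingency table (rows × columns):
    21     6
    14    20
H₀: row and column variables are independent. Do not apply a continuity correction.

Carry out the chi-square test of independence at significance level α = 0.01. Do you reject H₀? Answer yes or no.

reject H₀: yes

Row totals [27, 34], col totals [35, 26], n=61
χ² = (21−15.49)²/15.49 + (6−11.51)²/11.51 + (14−19.51)²/19.51 + (20−14.49)²/14.49 = 8.2437
df = 1
p-value (upper-tail) = 0.00409
At α=0.01: p < α → reject H₀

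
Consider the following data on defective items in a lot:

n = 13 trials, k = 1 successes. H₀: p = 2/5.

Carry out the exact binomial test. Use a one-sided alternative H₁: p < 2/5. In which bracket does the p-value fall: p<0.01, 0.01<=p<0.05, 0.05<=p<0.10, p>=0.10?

p-value bracket: 0.01<=p<0.05

Exact binomial: n=13, k=1, p₀=2/5=0.4000
P(X≤1) from Σ C(n,i)·p₀^i·(1−p₀)^(n−i)
p-value (one-sided, H₁ less) = 0.01263
→ bracket: 0.01<=p<0.05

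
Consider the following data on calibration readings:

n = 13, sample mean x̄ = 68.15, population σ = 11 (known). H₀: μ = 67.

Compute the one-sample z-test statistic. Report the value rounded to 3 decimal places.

SE = σ/√n = 11/√13 = 3.0509
z = (x̄−μ₀)/SE = (68.15−67)/3.0509 = 0.3769

test statistic = 0.377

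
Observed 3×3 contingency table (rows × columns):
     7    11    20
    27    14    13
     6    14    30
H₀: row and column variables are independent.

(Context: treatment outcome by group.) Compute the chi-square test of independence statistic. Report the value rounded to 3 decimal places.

Row totals [38, 54, 50], col totals [40, 39, 63], n=142
χ² = (7−10.70)²/10.70 + (11−10.44)²/10.44 + (20−16.86)²/16.86 + (27−15.21)²/15.21 + (14−14.83)²/14.83 + (13−23.96)²/23.96 + (6−14.08)²/14.08 + (14−13.73)²/13.73 + (30−22.18)²/22.18 = 23.4923
df = 4

test statistic = 23.492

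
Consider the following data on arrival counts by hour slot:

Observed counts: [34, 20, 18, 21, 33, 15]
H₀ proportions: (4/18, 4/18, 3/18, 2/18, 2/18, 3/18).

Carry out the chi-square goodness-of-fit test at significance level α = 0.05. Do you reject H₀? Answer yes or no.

n = 141; E_i = n·p_i = [31.33, 31.33, 23.50, 15.67, 15.67, 23.50]
χ² = (34−31.33)²/31.33 + (20−31.33)²/31.33 + (18−23.50)²/23.50 + (21−15.67)²/15.67 + (33−15.67)²/15.67 + (15−23.50)²/23.50 = 29.6809
df = 5
p-value (upper-tail) = 0.00002
At α=0.05: p < α → reject H₀

reject H₀: yes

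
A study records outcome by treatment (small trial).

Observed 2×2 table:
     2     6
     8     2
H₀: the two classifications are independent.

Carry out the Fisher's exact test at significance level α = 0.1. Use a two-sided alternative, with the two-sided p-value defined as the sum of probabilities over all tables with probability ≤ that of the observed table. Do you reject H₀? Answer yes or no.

reject H₀: yes

Margins: r₁=8, r₂=10, c₁=10, c₂=8, n=18
p_obs = C(8,2)·C(10,8)/C(18,10); sum pmf over tables with pmf ≤ p_obs
p-value (two-sided) = 0.05361
At α=0.1: p < α → reject H₀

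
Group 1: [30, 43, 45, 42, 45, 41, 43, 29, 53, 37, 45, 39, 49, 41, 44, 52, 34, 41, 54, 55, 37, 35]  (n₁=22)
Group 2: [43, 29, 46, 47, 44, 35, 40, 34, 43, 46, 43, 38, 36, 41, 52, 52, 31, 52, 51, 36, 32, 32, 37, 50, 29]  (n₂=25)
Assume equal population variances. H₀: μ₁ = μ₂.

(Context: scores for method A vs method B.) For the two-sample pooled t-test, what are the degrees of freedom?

df = n₁ + n₂ − 2 = 22 + 25 − 2 = 45

degrees of freedom = 45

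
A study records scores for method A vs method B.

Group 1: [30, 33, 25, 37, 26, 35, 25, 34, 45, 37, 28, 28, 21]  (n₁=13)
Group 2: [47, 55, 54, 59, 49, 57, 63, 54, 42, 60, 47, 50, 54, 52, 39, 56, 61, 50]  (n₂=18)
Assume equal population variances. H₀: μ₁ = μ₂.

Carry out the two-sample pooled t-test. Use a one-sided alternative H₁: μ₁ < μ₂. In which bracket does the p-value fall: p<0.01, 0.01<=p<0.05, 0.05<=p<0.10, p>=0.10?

p-value bracket: p<0.01

x̄₁=31.077, s₁=6.538, n₁=13
x̄₂=52.722, s₂=6.433, n₂=18
s_p² = [12·6.538² + 17·6.433²]/29 = 41.9495
SE = √(s_p²·(1/13+1/18)) = 2.3574
t = (31.077−52.722)/2.3574 = -9.1818
df = 29
p-value (one-sided, H₁ less) = 0.00000
→ bracket: p<0.01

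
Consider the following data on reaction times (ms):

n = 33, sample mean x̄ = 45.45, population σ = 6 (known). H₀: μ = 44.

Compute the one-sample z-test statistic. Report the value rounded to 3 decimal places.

SE = σ/√n = 6/√33 = 1.0445
z = (x̄−μ₀)/SE = (45.45−44)/1.0445 = 1.3883

test statistic = 1.388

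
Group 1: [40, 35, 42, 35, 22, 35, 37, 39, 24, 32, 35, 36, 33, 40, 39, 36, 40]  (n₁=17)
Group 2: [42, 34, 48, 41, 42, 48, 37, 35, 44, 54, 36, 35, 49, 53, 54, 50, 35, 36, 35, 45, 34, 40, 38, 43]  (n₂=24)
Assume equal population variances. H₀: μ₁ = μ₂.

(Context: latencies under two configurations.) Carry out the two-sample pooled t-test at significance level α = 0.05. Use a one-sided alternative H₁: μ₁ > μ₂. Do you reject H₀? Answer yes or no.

reject H₀: no

x̄₁=35.294, s₁=5.382, n₁=17
x̄₂=42.000, s₂=6.757, n₂=24
s_p² = [16·5.382² + 23·6.757²]/39 = 38.8084
SE = √(s_p²·(1/17+1/24)) = 1.9748
t = (35.294−42.000)/1.9748 = -3.3957
df = 39
p-value (one-sided, H₁ greater) = 0.99921
At α=0.05: p ≥ α → fail to reject H₀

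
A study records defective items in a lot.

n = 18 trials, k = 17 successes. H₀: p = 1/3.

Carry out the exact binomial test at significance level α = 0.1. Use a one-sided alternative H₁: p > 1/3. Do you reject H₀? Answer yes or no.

reject H₀: yes

Exact binomial: n=18, k=17, p₀=1/3=0.3333
P(X≥17) from Σ C(n,i)·p₀^i·(1−p₀)^(n−i)
p-value (one-sided, H₁ greater) = 0.00000
At α=0.1: p < α → reject H₀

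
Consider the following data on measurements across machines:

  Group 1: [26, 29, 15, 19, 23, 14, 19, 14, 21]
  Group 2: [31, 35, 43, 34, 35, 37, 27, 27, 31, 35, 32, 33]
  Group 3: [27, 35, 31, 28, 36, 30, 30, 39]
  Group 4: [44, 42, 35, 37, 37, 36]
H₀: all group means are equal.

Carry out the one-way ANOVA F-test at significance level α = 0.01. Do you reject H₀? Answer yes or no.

Group means [20.00, 33.33, 32.00, 38.50], grand mean 30.486
SSB = Σnᵢ(x̄ᵢ−x̄)² = 1490.576; SSW = ΣΣ(x−x̄ᵢ)² = 624.167
MSB = 1490.576/3 = 496.8587; MSW = 624.167/31 = 20.1344
F = MSB/MSW = 24.6771
df = (3, 31)
p-value (upper-tail) = 0.00000
At α=0.01: p < α → reject H₀

reject H₀: yes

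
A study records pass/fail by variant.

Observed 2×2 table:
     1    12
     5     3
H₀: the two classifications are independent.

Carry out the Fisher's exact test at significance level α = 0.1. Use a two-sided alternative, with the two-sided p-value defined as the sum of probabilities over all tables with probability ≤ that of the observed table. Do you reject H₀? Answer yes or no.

reject H₀: yes

Margins: r₁=13, r₂=8, c₁=6, c₂=15, n=21
p_obs = C(13,1)·C(8,5)/C(21,6); sum pmf over tables with pmf ≤ p_obs
p-value (two-sided) = 0.01393
At α=0.1: p < α → reject H₀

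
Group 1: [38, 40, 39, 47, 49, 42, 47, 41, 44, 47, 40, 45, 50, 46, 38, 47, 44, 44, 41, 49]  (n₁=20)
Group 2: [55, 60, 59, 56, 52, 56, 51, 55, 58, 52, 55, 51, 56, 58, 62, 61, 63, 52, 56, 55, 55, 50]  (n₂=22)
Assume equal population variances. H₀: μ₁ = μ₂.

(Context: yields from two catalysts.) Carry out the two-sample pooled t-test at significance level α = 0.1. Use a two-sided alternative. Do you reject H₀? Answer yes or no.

reject H₀: yes

x̄₁=43.900, s₁=3.824, n₁=20
x̄₂=55.818, s₂=3.660, n₂=22
s_p² = [19·3.824² + 21·3.660²]/40 = 13.9768
SE = √(s_p²·(1/20+1/22)) = 1.1551
t = (43.900−55.818)/1.1551 = -10.3183
df = 40
p-value (two-sided) = 0.00000
At α=0.1: p < α → reject H₀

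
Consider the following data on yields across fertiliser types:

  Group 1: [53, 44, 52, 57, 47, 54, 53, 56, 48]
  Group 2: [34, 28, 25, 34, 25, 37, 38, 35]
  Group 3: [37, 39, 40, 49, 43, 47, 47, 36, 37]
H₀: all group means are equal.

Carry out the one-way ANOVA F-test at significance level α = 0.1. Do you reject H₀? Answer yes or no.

Group means [51.56, 32.00, 41.67], grand mean 42.115
SSB = Σnᵢ(x̄ᵢ−x̄)² = 1622.432; SSW = ΣΣ(x−x̄ᵢ)² = 540.222
MSB = 1622.432/2 = 811.2158; MSW = 540.222/23 = 23.4879
F = MSB/MSW = 34.5376
df = (2, 23)
p-value (upper-tail) = 0.00000
At α=0.1: p < α → reject H₀

reject H₀: yes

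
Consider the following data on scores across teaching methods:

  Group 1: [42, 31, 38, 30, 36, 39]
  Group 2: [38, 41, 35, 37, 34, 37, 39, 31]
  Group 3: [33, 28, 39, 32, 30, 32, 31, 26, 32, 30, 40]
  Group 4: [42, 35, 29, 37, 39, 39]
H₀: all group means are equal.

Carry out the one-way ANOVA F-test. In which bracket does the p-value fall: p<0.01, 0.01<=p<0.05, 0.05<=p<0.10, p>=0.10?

p-value bracket: 0.05<=p<0.10

Group means [36.00, 36.50, 32.09, 36.83], grand mean 34.903
SSB = Σnᵢ(x̄ᵢ−x̄)² = 136.967; SSW = ΣΣ(x−x̄ᵢ)² = 453.742
MSB = 136.967/3 = 45.6558; MSW = 453.742/27 = 16.8053
F = MSB/MSW = 2.7168
df = (3, 27)
p-value (upper-tail) = 0.06436
→ bracket: 0.05<=p<0.10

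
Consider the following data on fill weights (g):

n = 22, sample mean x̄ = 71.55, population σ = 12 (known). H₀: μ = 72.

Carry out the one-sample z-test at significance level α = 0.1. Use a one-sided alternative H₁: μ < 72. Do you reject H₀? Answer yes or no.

SE = σ/√n = 12/√22 = 2.5584
z = (x̄−μ₀)/SE = (71.55−72)/2.5584 = -0.1759
p-value (one-sided, H₁ less) = 0.43019
At α=0.1: p ≥ α → fail to reject H₀

reject H₀: no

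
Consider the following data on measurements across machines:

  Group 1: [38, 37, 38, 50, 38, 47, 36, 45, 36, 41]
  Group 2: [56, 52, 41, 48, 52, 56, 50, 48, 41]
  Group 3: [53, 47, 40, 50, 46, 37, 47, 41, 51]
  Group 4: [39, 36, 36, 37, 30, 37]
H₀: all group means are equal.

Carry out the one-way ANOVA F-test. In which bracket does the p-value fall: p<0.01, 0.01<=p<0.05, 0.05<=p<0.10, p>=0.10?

Group means [40.60, 49.33, 45.78, 35.83], grand mean 43.441
SSB = Σnᵢ(x̄ᵢ−x̄)² = 789.593; SSW = ΣΣ(x−x̄ᵢ)² = 750.789
MSB = 789.593/3 = 263.1978; MSW = 750.789/30 = 25.0263
F = MSB/MSW = 10.5169
df = (3, 30)
p-value (upper-tail) = 0.00007
→ bracket: p<0.01

p-value bracket: p<0.01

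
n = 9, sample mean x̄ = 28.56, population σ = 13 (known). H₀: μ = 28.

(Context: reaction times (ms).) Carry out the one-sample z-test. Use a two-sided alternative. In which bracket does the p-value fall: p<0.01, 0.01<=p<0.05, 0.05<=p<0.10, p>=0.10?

SE = σ/√n = 13/√9 = 4.3333
z = (x̄−μ₀)/SE = (28.56−28)/4.3333 = 0.1292
p-value (two-sided) = 0.89718
→ bracket: p>=0.10

p-value bracket: p>=0.10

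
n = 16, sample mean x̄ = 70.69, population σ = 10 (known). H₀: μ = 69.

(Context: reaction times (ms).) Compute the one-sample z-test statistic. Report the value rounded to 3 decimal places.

SE = σ/√n = 10/√16 = 2.5000
z = (x̄−μ₀)/SE = (70.69−69)/2.5000 = 0.6760

test statistic = 0.676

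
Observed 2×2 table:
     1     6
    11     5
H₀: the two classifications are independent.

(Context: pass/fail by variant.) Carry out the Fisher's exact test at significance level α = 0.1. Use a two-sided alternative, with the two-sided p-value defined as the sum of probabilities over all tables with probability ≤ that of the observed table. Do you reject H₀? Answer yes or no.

reject H₀: yes

Margins: r₁=7, r₂=16, c₁=12, c₂=11, n=23
p_obs = C(7,1)·C(16,11)/C(23,12); sum pmf over tables with pmf ≤ p_obs
p-value (two-sided) = 0.02719
At α=0.1: p < α → reject H₀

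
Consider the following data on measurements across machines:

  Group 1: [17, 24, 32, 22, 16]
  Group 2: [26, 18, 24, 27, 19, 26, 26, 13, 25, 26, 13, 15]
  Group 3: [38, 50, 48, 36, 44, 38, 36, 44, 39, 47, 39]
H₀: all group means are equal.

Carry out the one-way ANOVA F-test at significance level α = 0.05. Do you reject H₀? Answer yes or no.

reject H₀: yes

Group means [22.20, 21.50, 41.73], grand mean 29.571
SSB = Σnᵢ(x̄ᵢ−x̄)² = 2678.875; SSW = ΣΣ(x−x̄ᵢ)² = 753.982
MSB = 2678.875/2 = 1339.4377; MSW = 753.982/25 = 30.1593
F = MSB/MSW = 44.4121
df = (2, 25)
p-value (upper-tail) = 0.00000
At α=0.05: p < α → reject H₀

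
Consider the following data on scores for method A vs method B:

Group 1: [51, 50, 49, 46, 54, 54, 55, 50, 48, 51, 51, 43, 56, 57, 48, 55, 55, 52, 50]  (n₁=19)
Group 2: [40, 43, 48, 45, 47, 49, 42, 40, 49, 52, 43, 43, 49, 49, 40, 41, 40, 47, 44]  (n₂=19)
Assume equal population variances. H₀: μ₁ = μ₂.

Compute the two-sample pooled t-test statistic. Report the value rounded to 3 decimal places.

test statistic = 5.359

x̄₁=51.316, s₁=3.652, n₁=19
x̄₂=44.789, s₂=3.853, n₂=19
s_p² = [18·3.652² + 18·3.853²]/36 = 14.0906
SE = √(s_p²·(1/19+1/19)) = 1.2179
t = (51.316−44.789)/1.2179 = 5.3588
df = 36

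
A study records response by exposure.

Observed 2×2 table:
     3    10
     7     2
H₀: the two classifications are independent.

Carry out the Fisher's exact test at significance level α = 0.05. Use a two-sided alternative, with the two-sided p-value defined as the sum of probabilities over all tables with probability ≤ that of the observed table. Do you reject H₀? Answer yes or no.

Margins: r₁=13, r₂=9, c₁=10, c₂=12, n=22
p_obs = C(13,3)·C(9,7)/C(22,10); sum pmf over tables with pmf ≤ p_obs
p-value (two-sided) = 0.02742
At α=0.05: p < α → reject H₀

reject H₀: yes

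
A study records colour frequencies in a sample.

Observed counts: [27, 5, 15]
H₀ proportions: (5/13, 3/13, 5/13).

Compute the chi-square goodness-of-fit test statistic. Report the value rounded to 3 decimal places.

n = 47; E_i = n·p_i = [18.08, 10.85, 18.08]
χ² = (27−18.08)²/18.08 + (5−10.85)²/10.85 + (15−18.08)²/18.08 = 8.0794
df = 2

test statistic = 8.079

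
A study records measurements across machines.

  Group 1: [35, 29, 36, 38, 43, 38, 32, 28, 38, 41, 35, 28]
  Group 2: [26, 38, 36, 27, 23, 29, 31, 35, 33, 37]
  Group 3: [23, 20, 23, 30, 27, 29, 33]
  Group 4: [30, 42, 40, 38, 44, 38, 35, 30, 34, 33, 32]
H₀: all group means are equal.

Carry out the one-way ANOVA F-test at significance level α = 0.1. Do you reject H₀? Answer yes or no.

reject H₀: yes

Group means [35.08, 31.50, 26.43, 36.00], grand mean 32.925
SSB = Σnᵢ(x̄ᵢ−x̄)² = 475.644; SSW = ΣΣ(x−x̄ᵢ)² = 861.131
MSB = 475.644/3 = 158.5480; MSW = 861.131/36 = 23.9203
F = MSB/MSW = 6.6282
df = (3, 36)
p-value (upper-tail) = 0.00111
At α=0.1: p < α → reject H₀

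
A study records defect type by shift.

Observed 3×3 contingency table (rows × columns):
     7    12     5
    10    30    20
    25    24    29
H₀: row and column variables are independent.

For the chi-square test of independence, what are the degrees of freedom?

degrees of freedom = 4

df = (r−1)(c−1) = (3−1)·(3−1) = 4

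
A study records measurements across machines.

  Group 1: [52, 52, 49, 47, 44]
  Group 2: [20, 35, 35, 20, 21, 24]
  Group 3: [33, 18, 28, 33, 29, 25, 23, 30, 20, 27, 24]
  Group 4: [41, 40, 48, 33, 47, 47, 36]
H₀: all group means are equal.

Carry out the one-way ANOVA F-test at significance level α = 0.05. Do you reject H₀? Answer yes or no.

reject H₀: yes

Group means [48.80, 25.83, 26.36, 41.71], grand mean 33.828
SSB = Σnᵢ(x̄ᵢ−x̄)² = 2552.531; SSW = ΣΣ(x−x̄ᵢ)² = 757.607
MSB = 2552.531/3 = 850.8435; MSW = 757.607/25 = 30.3043
F = MSB/MSW = 28.0767
df = (3, 25)
p-value (upper-tail) = 0.00000
At α=0.05: p < α → reject H₀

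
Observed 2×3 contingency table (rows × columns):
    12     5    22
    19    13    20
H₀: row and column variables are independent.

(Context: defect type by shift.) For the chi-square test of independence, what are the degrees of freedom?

df = (r−1)(c−1) = (2−1)·(3−1) = 2

degrees of freedom = 2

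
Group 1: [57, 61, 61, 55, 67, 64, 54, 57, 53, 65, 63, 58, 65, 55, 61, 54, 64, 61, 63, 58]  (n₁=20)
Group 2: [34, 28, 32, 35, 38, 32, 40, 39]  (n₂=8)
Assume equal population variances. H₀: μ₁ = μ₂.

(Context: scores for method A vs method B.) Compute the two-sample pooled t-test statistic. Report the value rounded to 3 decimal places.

test statistic = 14.134

x̄₁=59.800, s₁=4.287, n₁=20
x̄₂=34.750, s₂=4.097, n₂=8
s_p² = [19·4.287² + 7·4.097²]/26 = 17.9500
SE = √(s_p²·(1/20+1/8)) = 1.7724
t = (59.800−34.750)/1.7724 = 14.1337
df = 26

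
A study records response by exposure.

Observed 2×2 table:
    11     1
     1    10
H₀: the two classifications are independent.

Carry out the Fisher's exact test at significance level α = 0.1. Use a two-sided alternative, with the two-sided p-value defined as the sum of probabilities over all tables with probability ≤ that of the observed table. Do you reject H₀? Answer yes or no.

Margins: r₁=12, r₂=11, c₁=12, c₂=11, n=23
p_obs = C(12,11)·C(11,1)/C(23,12); sum pmf over tables with pmf ≤ p_obs
p-value (two-sided) = 0.00011
At α=0.1: p < α → reject H₀

reject H₀: yes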